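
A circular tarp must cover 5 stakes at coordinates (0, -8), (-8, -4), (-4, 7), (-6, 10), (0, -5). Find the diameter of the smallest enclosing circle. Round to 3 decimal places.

18.974

A smallest enclosing disk is always determined by at most three of the input points on its boundary.
The farthest pair is (0, -8)–(-6, 10) with squared distance 360. The circle on this segment as diameter has centre (-3, 1) and r² = 360/4 = 90.
Check (-8, -4): distance² to centre = 50 ≤ 90, so it lies inside.
All remaining points lie in this disk, and no smaller disk contains both endpoints, so this is the minimum enclosing circle.
Diameter = 2r = 2√90 ≈ 18.974.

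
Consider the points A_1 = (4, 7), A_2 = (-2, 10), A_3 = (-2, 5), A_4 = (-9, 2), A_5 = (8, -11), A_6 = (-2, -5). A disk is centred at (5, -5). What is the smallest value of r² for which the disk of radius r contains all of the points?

The required radius is the distance from (5, -5) to the farthest point.
Squared distances: 145, 274, 149, 245, 45, 49.
Maximum is 274, attained at A_2.

274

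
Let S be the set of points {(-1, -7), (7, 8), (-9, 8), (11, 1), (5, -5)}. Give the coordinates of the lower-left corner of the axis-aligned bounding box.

(-9, -7)

x-range [-9, 11], y-range [-7, 8].
The lower-left corner is (-9, -7).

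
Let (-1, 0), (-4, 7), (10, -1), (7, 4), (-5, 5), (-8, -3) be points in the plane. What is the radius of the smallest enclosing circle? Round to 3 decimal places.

By Welzl's lemma the MEC is supported by two points (diametrically opposite) or three points (on a circumcircle).
The minimum enclosing circle is determined by three boundary points: (-4, 7), (10, -1), (-8, -3).
Their circumcentre is (37/43, -32/43) with r² = 154570/1849.
The farthest remaining point (-5, 5) is at distance² 124513/1849 ≤ 154570/1849.
r = √(154570/1849) ≈ 9.143.

9.143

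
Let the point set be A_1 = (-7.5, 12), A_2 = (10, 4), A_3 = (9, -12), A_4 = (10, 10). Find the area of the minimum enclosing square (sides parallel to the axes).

The bounding box has width 17.5 and height 24.
An axis-aligned square enclosing the set must have side ≥ max(width, height).
So the minimum side is max(17.5, 24) = 24.
Area = 24² = 576.

576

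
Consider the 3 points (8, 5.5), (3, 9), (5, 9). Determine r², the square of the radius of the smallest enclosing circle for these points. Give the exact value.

9.3125

Call the three points A, B, C in the order given.
Side lengths²: AB² = 37.25, AC² = 21.25, BC² = 4.
Since AB² = 37.25 ≥ 21.25 + 4 = 25.25, the angle opposite AB is not acute, so the smallest enclosing circle has AB as diameter.
Centre = midpoint of AB = (5.5, 7.25), r² = 37.25/4 = 9.3125.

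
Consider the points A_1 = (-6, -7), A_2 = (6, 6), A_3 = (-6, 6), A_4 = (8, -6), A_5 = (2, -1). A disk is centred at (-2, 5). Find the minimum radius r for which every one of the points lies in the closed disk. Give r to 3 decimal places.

The required radius is the distance from (-2, 5) to the farthest point.
Squared distances: 160, 65, 17, 221, 52.
Maximum is 221, attained at A_4.
r = √221 ≈ 14.866.

14.866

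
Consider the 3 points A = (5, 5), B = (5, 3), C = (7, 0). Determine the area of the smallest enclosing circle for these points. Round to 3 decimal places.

Side lengths²: AB² = 4, AC² = 29, BC² = 13.
Since AC² = 29 ≥ 13 + 4 = 17, the angle opposite AC is not acute, so the smallest enclosing circle has AC as diameter.
Centre = midpoint of AC = (6, 2.5), r² = 29/4 = 7.25.
Area = π·r² = π·7.25 ≈ 22.777.

22.777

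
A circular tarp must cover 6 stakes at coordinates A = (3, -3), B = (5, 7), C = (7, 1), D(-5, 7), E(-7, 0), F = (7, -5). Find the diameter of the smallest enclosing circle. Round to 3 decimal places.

The farthest pair is D–F with squared distance 288. The circle on this segment as diameter has centre (1, 1) and r² = 288/4 = 72.
Check A: distance² to centre = 20 ≤ 72, so it lies inside.
All remaining points lie in this disk, and no smaller disk contains both endpoints, so this is the minimum enclosing circle.
Diameter = 2r = 2√72 ≈ 16.971.

16.971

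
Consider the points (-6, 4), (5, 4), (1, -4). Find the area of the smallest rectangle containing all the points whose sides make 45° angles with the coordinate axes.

In coordinates u = x + y, v = x − y the rectangle is axis-aligned; the map (x,y)→(u,v) scales areas by 2.
u-values: -2, 9, -3; range = 9 − (-3) = 12.
v-values: -10, 1, 5; range = 5 − (-10) = 15.
Area = (12 × 15) / 2 = 90.

90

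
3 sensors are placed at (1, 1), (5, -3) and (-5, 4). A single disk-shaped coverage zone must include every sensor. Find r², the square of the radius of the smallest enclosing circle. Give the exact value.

Call the three points A, B, C in the order given.
Side lengths²: AB² = 32, AC² = 45, BC² = 149.
Since BC² = 149 ≥ 45 + 32 = 77, the angle opposite BC is not acute, so the smallest enclosing circle has BC as diameter.
Centre = midpoint of BC = (0, 0.5), r² = 149/4 = 37.25.

37.25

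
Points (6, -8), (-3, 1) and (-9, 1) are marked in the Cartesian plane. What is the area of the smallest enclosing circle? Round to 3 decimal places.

Call the three points A, B, C in the order given.
Side lengths²: AB² = 162, AC² = 306, BC² = 36.
Since AC² = 306 ≥ 162 + 36 = 198, the angle opposite AC is not acute, so the smallest enclosing circle has AC as diameter.
Centre = midpoint of AC = (-1.5, -3.5), r² = 306/4 = 76.5.
Area = π·r² = π·76.5 ≈ 240.332.

240.332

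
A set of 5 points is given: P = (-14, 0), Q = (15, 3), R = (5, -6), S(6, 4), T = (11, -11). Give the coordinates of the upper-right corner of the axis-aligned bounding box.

x-range [-14, 15], y-range [-11, 4].
The upper-right corner is (15, 4).

(15, 4)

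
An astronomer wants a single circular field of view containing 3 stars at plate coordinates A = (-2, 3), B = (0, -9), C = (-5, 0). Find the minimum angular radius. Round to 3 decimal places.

Side lengths²: AB² = 148, AC² = 18, BC² = 106.
Since AB² = 148 ≥ 106 + 18 = 124, the angle opposite AB is not acute, so the smallest enclosing circle has AB as diameter.
Centre = midpoint of AB = (-1, -3), r² = 148/4 = 37.
r = √37 ≈ 6.083.

6.083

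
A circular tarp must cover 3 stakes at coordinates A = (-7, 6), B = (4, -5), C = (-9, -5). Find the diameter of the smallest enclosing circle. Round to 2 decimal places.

15.81

Side lengths²: AB² = 242, AC² = 125, BC² = 169.
Since AB² = 242 < 169 + 125 = 294, the triangle is acute, so the smallest enclosing circle is the circumcircle.
Circumcentre = (-2.5, -0.5), r² = 62.5.
Diameter = 2r = 2√(62.5) ≈ 15.81.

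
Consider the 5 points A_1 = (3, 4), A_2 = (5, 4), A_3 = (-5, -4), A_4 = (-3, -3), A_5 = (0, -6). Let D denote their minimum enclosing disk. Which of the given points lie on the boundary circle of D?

A_2, A_3

The minimum enclosing circle of a finite set is fixed by two of the points (as a diameter) or three (as a circumcircle).
The farthest pair is A_2–A_3 with squared distance 164. The circle on this segment as diameter has centre (0, 0) and r² = 164/4 = 41.
Check A_1: distance² to centre = 25 ≤ 41, so it lies inside.
All remaining points lie in this disk, and no smaller disk contains both endpoints, so this is the minimum enclosing circle.
The points at distance exactly r from the centre are A_2, A_3 — 2 points.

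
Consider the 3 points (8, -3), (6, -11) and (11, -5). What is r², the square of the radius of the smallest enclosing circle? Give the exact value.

Call the three points A, B, C in the order given.
Side lengths²: AB² = 68, AC² = 13, BC² = 61.
Since AB² = 68 < 61 + 13 = 74, the triangle is acute, so the smallest enclosing circle is the circumcircle.
Circumcentre = (52/7, -199/28), r² = 13481/784.

13481/784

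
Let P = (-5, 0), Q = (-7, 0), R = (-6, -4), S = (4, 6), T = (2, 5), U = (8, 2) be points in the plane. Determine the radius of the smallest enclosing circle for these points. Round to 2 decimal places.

7.66

The minimum enclosing circle of a finite set is fixed by two of the points (as a diameter) or three (as a circumcircle).
The minimum enclosing circle is determined by three boundary points: Q, R, U.
Their circumcentre is (41/62, -13/62) with r² = 112897/1922.
The farthest remaining point S is at distance² 95537/1922 ≤ 112897/1922.
r = √(112897/1922) ≈ 7.66.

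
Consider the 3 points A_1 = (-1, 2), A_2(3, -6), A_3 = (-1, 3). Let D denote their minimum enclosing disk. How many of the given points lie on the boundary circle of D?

2

Side lengths²: A_1A_2² = 80, A_1A_3² = 1, A_2A_3² = 97.
Since A_2A_3² = 97 ≥ 80 + 1 = 81, the angle opposite A_2A_3 is not acute, so the smallest enclosing circle has A_2A_3 as diameter.
Centre = midpoint of A_2A_3 = (1, -1.5), r² = 97/4 = 24.25.
The points at distance exactly r from the centre are A_2, A_3 — 2 points.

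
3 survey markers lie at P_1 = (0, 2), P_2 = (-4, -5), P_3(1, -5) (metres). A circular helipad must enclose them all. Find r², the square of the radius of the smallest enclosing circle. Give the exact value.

Side lengths²: P_1P_2² = 65, P_1P_3² = 50, P_2P_3² = 25.
Since P_1P_2² = 65 < 50 + 25 = 75, the triangle is acute, so the smallest enclosing circle is the circumcircle.
Circumcentre = (-1.5, -25/14), r² = 1625/98.

1625/98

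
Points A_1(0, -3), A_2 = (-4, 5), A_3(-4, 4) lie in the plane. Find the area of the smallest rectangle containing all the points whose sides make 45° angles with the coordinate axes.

24

In coordinates u = x + y, v = x − y the rectangle is axis-aligned; the map (x,y)→(u,v) scales areas by 2.
u-values: -3, 1, 0; range = 1 − (-3) = 4.
v-values: 3, -9, -8; range = 3 − (-9) = 12.
Area = (4 × 12) / 2 = 24.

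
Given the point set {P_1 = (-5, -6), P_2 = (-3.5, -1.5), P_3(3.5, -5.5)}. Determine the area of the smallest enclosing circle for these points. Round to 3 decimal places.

59.219

Side lengths²: P_1P_2² = 22.5, P_1P_3² = 72.5, P_2P_3² = 65.
Since P_1P_3² = 72.5 < 65 + 22.5 = 87.5, the triangle is acute, so the smallest enclosing circle is the circumcircle.
Circumcentre = (-0.8, -4.9), r² = 18.85.
Area = π·r² = π·18.85 ≈ 59.219.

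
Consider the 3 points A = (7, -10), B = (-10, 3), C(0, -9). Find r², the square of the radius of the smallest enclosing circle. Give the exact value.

114.5

Side lengths²: AB² = 458, AC² = 50, BC² = 244.
Since AB² = 458 ≥ 244 + 50 = 294, the angle opposite AB is not acute, so the smallest enclosing circle has AB as diameter.
Centre = midpoint of AB = (-1.5, -3.5), r² = 458/4 = 114.5.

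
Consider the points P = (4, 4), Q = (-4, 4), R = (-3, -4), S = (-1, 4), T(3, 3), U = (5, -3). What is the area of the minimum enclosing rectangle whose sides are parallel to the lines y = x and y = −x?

120

In coordinates u = x + y, v = x − y the rectangle is axis-aligned; the map (x,y)→(u,v) scales areas by 2.
u-values: 8, 0, -7, 3, 6, 2; range = 8 − (-7) = 15.
v-values: 0, -8, 1, -5, 0, 8; range = 8 − (-8) = 16.
Area = (15 × 16) / 2 = 120.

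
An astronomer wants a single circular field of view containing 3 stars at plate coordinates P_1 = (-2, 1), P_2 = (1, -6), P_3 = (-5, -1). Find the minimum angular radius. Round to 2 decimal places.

3.97

Side lengths²: P_1P_2² = 58, P_1P_3² = 13, P_2P_3² = 61.
Since P_2P_3² = 61 < 58 + 13 = 71, the triangle is acute, so the smallest enclosing circle is the circumcircle.
Circumcentre = (-83/54, -53/18), r² = 22997/1458.
r = √(22997/1458) ≈ 3.97.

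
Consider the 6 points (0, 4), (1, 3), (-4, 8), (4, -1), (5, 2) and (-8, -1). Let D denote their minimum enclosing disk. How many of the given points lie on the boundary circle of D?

3

By Welzl's lemma the MEC is supported by two points (diametrically opposite) or three points (on a circumcircle).
The minimum enclosing circle is determined by three boundary points: (-4, 8), (5, 2), (-8, -1).
Their circumcentre is (-123/70, 113/70) with r² = 112229/2450.
The farthest remaining point (4, -1) is at distance² 97949/2450 ≤ 112229/2450.
The points at distance exactly r from the centre are (-4, 8), (5, 2), (-8, -1) — 3 points.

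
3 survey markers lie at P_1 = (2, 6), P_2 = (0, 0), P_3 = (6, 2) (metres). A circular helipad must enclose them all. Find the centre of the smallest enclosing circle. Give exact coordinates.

Side lengths²: P_1P_2² = 40, P_1P_3² = 32, P_2P_3² = 40.
Since P_2P_3² = 40 < 40 + 32 = 72, the triangle is acute, so the smallest enclosing circle is the circumcircle.
Circumcentre = (2.5, 2.5), r² = 12.5.
Centre = (2.5, 2.5).

(2.5, 2.5)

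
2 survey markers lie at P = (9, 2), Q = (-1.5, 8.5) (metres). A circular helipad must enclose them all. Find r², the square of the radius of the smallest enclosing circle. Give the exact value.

38.125

The smallest circle enclosing two points has them as diameter endpoints.
Centre = midpoint = (3.75, 5.25); r² = |PQ|²/4 = 152.5/4 = 38.125.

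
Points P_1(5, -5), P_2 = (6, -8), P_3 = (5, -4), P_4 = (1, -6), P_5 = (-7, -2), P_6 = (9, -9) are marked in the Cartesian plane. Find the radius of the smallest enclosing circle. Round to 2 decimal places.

8.73

The minimum enclosing circle of a finite set is fixed by two of the points (as a diameter) or three (as a circumcircle).
The farthest pair is P_5–P_6 with squared distance 305. The circle on this segment as diameter has centre (1, -5.5) and r² = 305/4 = 76.25.
Check P_1: distance² to centre = 16.25 ≤ 76.25, so it lies inside.
All remaining points lie in this disk, and no smaller disk contains both endpoints, so this is the minimum enclosing circle.
r = √(76.25) ≈ 8.73.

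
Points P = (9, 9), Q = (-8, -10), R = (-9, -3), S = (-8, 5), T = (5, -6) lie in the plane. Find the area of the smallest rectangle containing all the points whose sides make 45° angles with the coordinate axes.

432

In coordinates u = x + y, v = x − y the rectangle is axis-aligned; the map (x,y)→(u,v) scales areas by 2.
u-values: 18, -18, -12, -3, -1; range = 18 − (-18) = 36.
v-values: 0, 2, -6, -13, 11; range = 11 − (-13) = 24.
Area = (36 × 24) / 2 = 432.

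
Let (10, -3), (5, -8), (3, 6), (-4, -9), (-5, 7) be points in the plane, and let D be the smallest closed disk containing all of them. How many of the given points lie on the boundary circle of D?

By Welzl's lemma the MEC is supported by two points (diametrically opposite) or three points (on a circumcircle).
The minimum enclosing circle is determined by three boundary points: (10, -3), (-4, -9), (-5, 7).
Their circumcentre is (33/46, -31/46) with r² = 96889/1058.
The farthest remaining point (5, -8) is at distance² 76189/1058 ≤ 96889/1058.
The points at distance exactly r from the centre are (10, -3), (-4, -9), (-5, 7) — 3 points.

3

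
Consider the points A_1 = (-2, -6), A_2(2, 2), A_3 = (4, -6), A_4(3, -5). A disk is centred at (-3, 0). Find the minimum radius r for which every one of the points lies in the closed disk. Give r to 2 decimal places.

9.22

The required radius is the distance from (-3, 0) to the farthest point.
Squared distances: 37, 29, 85, 61.
Maximum is 85, attained at A_3.
r = √85 ≈ 9.22.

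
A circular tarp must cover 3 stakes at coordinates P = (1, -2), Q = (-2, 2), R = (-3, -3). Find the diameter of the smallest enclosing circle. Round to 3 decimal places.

5.533

Side lengths²: PQ² = 25, PR² = 17, QR² = 26.
Since QR² = 26 < 25 + 17 = 42, the triangle is acute, so the smallest enclosing circle is the circumcircle.
Circumcentre = (-55/38, -27/38), r² = 5525/722.
Diameter = 2r = 2√(5525/722) ≈ 5.533.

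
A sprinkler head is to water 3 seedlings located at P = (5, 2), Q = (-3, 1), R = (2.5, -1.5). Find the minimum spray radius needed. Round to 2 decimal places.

Side lengths²: PQ² = 65, PR² = 18.5, QR² = 36.5.
Since PQ² = 65 ≥ 36.5 + 18.5 = 55, the angle opposite PQ is not acute, so the smallest enclosing circle has PQ as diameter.
Centre = midpoint of PQ = (1, 1.5), r² = 65/4 = 16.25.
r = √(16.25) ≈ 4.03.

4.03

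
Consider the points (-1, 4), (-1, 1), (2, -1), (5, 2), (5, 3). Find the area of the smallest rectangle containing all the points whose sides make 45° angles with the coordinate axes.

32

In coordinates u = x + y, v = x − y the rectangle is axis-aligned; the map (x,y)→(u,v) scales areas by 2.
u-values: 3, 0, 1, 7, 8; range = 8 − 0 = 8.
v-values: -5, -2, 3, 3, 2; range = 3 − (-5) = 8.
Area = (8 × 8) / 2 = 32.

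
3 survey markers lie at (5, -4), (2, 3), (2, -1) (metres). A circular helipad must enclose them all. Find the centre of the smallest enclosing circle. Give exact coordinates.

Call the three points A, B, C in the order given.
Side lengths²: AB² = 58, AC² = 18, BC² = 16.
Since AB² = 58 ≥ 18 + 16 = 34, the angle opposite AB is not acute, so the smallest enclosing circle has AB as diameter.
Centre = midpoint of AB = (3.5, -0.5), r² = 58/4 = 14.5.
Centre = (3.5, -0.5).

(3.5, -0.5)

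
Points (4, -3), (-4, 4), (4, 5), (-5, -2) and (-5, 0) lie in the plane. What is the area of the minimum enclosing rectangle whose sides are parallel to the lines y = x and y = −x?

120

In coordinates u = x + y, v = x − y the rectangle is axis-aligned; the map (x,y)→(u,v) scales areas by 2.
u-values: 1, 0, 9, -7, -5; range = 9 − (-7) = 16.
v-values: 7, -8, -1, -3, -5; range = 7 − (-8) = 15.
Area = (16 × 15) / 2 = 120.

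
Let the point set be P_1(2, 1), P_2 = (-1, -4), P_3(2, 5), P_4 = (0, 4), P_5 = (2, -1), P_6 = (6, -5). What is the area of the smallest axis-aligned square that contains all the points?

The bounding box has width 7 and height 10.
An axis-aligned square enclosing the set must have side ≥ max(width, height).
So the minimum side is max(7, 10) = 10.
Area = 10² = 100.

100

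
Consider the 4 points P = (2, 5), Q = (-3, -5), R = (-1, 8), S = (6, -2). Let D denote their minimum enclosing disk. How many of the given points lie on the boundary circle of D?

By Welzl's lemma the MEC is supported by two points (diametrically opposite) or three points (on a circumcircle).
The minimum enclosing circle is determined by three boundary points: Q, R, S.
Their circumcentre is (-5/74, 89/74) with r² = 128885/2738.
The farthest remaining point P is at distance² 51185/2738 ≤ 128885/2738.
The points at distance exactly r from the centre are Q, R, S — 3 points.

3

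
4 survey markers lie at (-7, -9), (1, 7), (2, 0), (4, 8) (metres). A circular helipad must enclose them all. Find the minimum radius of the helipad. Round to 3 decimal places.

The minimum enclosing circle of a finite set is fixed by two of the points (as a diameter) or three (as a circumcircle).
The farthest pair is (-7, -9)–(4, 8) with squared distance 410. The circle on this segment as diameter has centre (-1.5, -0.5) and r² = 410/4 = 102.5.
Check (1, 7): distance² to centre = 62.5 ≤ 102.5, so it lies inside.
All remaining points lie in this disk, and no smaller disk contains both endpoints, so this is the minimum enclosing circle.
r = √(102.5) ≈ 10.124.

10.124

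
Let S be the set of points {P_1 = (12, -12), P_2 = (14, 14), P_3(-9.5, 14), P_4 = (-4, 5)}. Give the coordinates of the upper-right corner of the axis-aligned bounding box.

(14, 14)

x-range [-9.5, 14], y-range [-12, 14].
The upper-right corner is (14, 14).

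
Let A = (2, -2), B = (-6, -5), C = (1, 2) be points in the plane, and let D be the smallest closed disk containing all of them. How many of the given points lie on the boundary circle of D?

Side lengths²: AB² = 73, AC² = 17, BC² = 98.
Since BC² = 98 ≥ 73 + 17 = 90, the angle opposite BC is not acute, so the smallest enclosing circle has BC as diameter.
Centre = midpoint of BC = (-2.5, -1.5), r² = 98/4 = 24.5.
The points at distance exactly r from the centre are B, C — 2 points.

2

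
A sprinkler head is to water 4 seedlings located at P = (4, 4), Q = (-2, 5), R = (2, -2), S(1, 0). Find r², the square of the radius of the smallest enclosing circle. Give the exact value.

A smallest enclosing disk is always determined by at most three of the input points on its boundary.
The minimum enclosing circle is determined by three boundary points: P, Q, R.
Their circumcentre is (21/38, 69/38) with r² = 12025/722.
The farthest remaining point S is at distance² 2525/722 ≤ 12025/722.

12025/722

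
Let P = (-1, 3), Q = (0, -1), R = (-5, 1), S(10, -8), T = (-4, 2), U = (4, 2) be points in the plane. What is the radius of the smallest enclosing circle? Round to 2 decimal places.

8.75

By Welzl's lemma the MEC is supported by two points (diametrically opposite) or three points (on a circumcircle).
The farthest pair is R–S with squared distance 306. The circle on this segment as diameter has centre (2.5, -3.5) and r² = 306/4 = 76.5.
Check P: distance² to centre = 54.5 ≤ 76.5, so it lies inside.
All remaining points lie in this disk, and no smaller disk contains both endpoints, so this is the minimum enclosing circle.
r = √(76.5) ≈ 8.75.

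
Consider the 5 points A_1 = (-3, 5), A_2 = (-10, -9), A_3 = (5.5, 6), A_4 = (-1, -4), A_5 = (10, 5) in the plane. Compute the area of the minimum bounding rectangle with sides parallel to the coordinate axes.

300

x ranges over [-10, 10], width 20.
y ranges over [-9, 6], height 15.
Area = 20 × 15 = 300.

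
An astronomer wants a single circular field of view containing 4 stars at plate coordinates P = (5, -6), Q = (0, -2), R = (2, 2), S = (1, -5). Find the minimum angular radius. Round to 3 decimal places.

The minimum enclosing circle of a finite set is fixed by two of the points (as a diameter) or three (as a circumcircle).
The farthest pair is P–R with squared distance 73. The circle on this segment as diameter has centre (3.5, -2) and r² = 73/4 = 18.25.
Check Q: distance² to centre = 12.25 ≤ 18.25, so it lies inside.
All remaining points lie in this disk, and no smaller disk contains both endpoints, so this is the minimum enclosing circle.
r = √(18.25) ≈ 4.272.

4.272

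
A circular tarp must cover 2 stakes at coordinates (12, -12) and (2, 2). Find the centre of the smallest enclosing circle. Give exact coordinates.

(7, -5)

The smallest circle enclosing two points has them as diameter endpoints.
Centre = midpoint = (7, -5); r² = |(12, -12)−(2, 2)|²/4 = 296/4 = 74.
Centre = (7, -5).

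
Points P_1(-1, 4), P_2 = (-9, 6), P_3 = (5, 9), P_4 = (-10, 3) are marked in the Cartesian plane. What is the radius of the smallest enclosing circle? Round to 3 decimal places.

By Welzl's lemma the MEC is supported by two points (diametrically opposite) or three points (on a circumcircle).
The farthest pair is P_3–P_4 with squared distance 261. The circle on this segment as diameter has centre (-2.5, 6) and r² = 261/4 = 65.25.
Check P_1: distance² to centre = 6.25 ≤ 65.25, so it lies inside.
All remaining points lie in this disk, and no smaller disk contains both endpoints, so this is the minimum enclosing circle.
r = √(65.25) ≈ 8.078.

8.078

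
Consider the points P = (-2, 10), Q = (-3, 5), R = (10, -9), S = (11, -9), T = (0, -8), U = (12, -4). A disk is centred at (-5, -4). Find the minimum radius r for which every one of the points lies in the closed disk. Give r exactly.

The required radius is the distance from (-5, -4) to the farthest point.
Squared distances: 205, 85, 250, 281, 41, 289.
Maximum is 289, attained at U.
r = √289 = 17.

17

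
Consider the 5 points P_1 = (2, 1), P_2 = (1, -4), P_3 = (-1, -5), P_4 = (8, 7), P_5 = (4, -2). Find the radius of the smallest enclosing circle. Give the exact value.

The minimum enclosing circle of a finite set is fixed by two of the points (as a diameter) or three (as a circumcircle).
The farthest pair is P_3–P_4 with squared distance 225. The circle on this segment as diameter has centre (3.5, 1) and r² = 225/4 = 56.25.
Check P_1: distance² to centre = 2.25 ≤ 56.25, so it lies inside.
All remaining points lie in this disk, and no smaller disk contains both endpoints, so this is the minimum enclosing circle.
r = √(56.25) = 7.5.

7.5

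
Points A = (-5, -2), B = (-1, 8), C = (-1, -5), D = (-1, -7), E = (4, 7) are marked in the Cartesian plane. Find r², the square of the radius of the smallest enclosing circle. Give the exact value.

The minimum enclosing circle is determined by three boundary points: B, D, E.
Their circumcentre is (0.1, 0.5) with r² = 57.46.
The farthest remaining point A is at distance² 32.26 ≤ 57.46.

57.46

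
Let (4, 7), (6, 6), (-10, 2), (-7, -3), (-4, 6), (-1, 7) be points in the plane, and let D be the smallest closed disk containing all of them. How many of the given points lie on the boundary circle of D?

3

The minimum enclosing circle of a finite set is fixed by two of the points (as a diameter) or three (as a circumcircle).
The minimum enclosing circle is determined by three boundary points: (6, 6), (-10, 2), (-7, -3).
Their circumcentre is (-43/23, 80/23) with r² = 36125/529.
The farthest remaining point (4, 7) is at distance² 24786/529 ≤ 36125/529.
The points at distance exactly r from the centre are (6, 6), (-10, 2), (-7, -3) — 3 points.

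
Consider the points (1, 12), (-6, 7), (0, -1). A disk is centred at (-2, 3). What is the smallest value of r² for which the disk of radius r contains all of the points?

90

The required radius is the distance from (-2, 3) to the farthest point.
Squared distances: 90, 32, 20.
Maximum is 90, attained at (1, 12).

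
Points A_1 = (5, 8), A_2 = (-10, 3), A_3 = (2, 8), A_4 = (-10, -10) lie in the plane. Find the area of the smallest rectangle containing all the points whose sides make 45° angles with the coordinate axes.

214.5

In coordinates u = x + y, v = x − y the rectangle is axis-aligned; the map (x,y)→(u,v) scales areas by 2.
u-values: 13, -7, 10, -20; range = 13 − (-20) = 33.
v-values: -3, -13, -6, 0; range = 0 − (-13) = 13.
Area = (33 × 13) / 2 = 214.5.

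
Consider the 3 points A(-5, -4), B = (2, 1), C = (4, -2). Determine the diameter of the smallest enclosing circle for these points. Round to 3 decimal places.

9.224

Side lengths²: AB² = 74, AC² = 85, BC² = 13.
Since AC² = 85 < 74 + 13 = 87, the triangle is acute, so the smallest enclosing circle is the circumcircle.
Circumcentre = (-33/62, -177/62), r² = 40885/1922.
Diameter = 2r = 2√(40885/1922) ≈ 9.224.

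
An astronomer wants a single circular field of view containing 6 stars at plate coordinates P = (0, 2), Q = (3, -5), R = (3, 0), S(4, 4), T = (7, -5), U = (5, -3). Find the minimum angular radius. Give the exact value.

The minimum enclosing circle of a finite set is fixed by two of the points (as a diameter) or three (as a circumcircle).
The minimum enclosing circle is determined by three boundary points: P, S, T.
Their circumcentre is (4, -1) with r² = 25.
The farthest remaining point Q is at distance² 17 ≤ 25.
r = √25 = 5.

5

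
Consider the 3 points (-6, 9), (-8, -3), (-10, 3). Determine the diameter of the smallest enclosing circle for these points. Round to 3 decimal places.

12.166

Call the three points A, B, C in the order given.
Side lengths²: AB² = 148, AC² = 52, BC² = 40.
Since AB² = 148 ≥ 52 + 40 = 92, the angle opposite AB is not acute, so the smallest enclosing circle has AB as diameter.
Centre = midpoint of AB = (-7, 3), r² = 148/4 = 37.
Diameter = 2r = 2√37 ≈ 12.166.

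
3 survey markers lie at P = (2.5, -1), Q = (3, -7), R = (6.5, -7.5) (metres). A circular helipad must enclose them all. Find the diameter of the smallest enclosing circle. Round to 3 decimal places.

Side lengths²: PQ² = 36.25, PR² = 58.25, QR² = 12.5.
Since PR² = 58.25 ≥ 36.25 + 12.5 = 48.75, the angle opposite PR is not acute, so the smallest enclosing circle has PR as diameter.
Centre = midpoint of PR = (4.5, -4.25), r² = 58.25/4 = 14.5625.
Diameter = 2r = 2√(14.5625) ≈ 7.632.

7.632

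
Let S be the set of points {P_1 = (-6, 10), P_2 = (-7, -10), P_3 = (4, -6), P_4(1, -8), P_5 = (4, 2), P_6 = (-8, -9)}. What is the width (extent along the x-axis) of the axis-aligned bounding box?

max x = 4, min x = -8, so width = 12.

12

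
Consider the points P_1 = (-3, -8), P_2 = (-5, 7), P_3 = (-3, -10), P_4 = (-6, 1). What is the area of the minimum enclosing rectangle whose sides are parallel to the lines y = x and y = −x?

In coordinates u = x + y, v = x − y the rectangle is axis-aligned; the map (x,y)→(u,v) scales areas by 2.
u-values: -11, 2, -13, -5; range = 2 − (-13) = 15.
v-values: 5, -12, 7, -7; range = 7 − (-12) = 19.
Area = (15 × 19) / 2 = 142.5.

142.5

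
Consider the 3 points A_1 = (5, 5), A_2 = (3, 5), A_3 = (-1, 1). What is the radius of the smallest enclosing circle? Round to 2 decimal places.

Side lengths²: A_1A_2² = 4, A_1A_3² = 52, A_2A_3² = 32.
Since A_1A_3² = 52 ≥ 32 + 4 = 36, the angle opposite A_1A_3 is not acute, so the smallest enclosing circle has A_1A_3 as diameter.
Centre = midpoint of A_1A_3 = (2, 3), r² = 52/4 = 13.
r = √13 ≈ 3.61.

3.61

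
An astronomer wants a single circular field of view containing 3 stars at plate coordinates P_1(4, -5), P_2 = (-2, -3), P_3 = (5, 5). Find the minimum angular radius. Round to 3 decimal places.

5.449

Side lengths²: P_1P_2² = 40, P_1P_3² = 101, P_2P_3² = 113.
Since P_2P_3² = 113 < 101 + 40 = 141, the triangle is acute, so the smallest enclosing circle is the circumcircle.
Circumcentre = (149/62, 13/62), r² = 57065/1922.
r = √(57065/1922) ≈ 5.449.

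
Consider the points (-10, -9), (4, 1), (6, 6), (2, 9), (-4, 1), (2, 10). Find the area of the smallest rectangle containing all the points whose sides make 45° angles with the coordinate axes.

In coordinates u = x + y, v = x − y the rectangle is axis-aligned; the map (x,y)→(u,v) scales areas by 2.
u-values: -19, 5, 12, 11, -3, 12; range = 12 − (-19) = 31.
v-values: -1, 3, 0, -7, -5, -8; range = 3 − (-8) = 11.
Area = (31 × 11) / 2 = 170.5.

170.5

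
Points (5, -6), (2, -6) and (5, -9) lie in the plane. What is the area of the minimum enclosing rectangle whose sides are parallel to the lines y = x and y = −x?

9

In coordinates u = x + y, v = x − y the rectangle is axis-aligned; the map (x,y)→(u,v) scales areas by 2.
u-values: -1, -4, -4; range = -1 − (-4) = 3.
v-values: 11, 8, 14; range = 14 − 8 = 6.
Area = (3 × 6) / 2 = 9.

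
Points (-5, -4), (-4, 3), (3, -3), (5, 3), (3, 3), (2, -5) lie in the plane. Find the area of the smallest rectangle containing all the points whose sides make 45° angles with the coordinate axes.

In coordinates u = x + y, v = x − y the rectangle is axis-aligned; the map (x,y)→(u,v) scales areas by 2.
u-values: -9, -1, 0, 8, 6, -3; range = 8 − (-9) = 17.
v-values: -1, -7, 6, 2, 0, 7; range = 7 − (-7) = 14.
Area = (17 × 14) / 2 = 119.

119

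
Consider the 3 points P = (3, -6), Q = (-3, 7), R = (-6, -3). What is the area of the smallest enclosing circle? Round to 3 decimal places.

161.007

Side lengths²: PQ² = 205, PR² = 90, QR² = 109.
Since PQ² = 205 ≥ 109 + 90 = 199, the angle opposite PQ is not acute, so the smallest enclosing circle has PQ as diameter.
Centre = midpoint of PQ = (0, 0.5), r² = 205/4 = 51.25.
Area = π·r² = π·51.25 ≈ 161.007.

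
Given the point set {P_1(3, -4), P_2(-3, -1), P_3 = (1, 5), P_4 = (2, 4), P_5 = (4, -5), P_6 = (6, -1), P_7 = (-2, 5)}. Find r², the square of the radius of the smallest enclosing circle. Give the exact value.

34

The farthest pair is P_5–P_7 with squared distance 136. The circle on this segment as diameter has centre (1, 0) and r² = 136/4 = 34.
Check P_1: distance² to centre = 20 ≤ 34, so it lies inside.
All remaining points lie in this disk, and no smaller disk contains both endpoints, so this is the minimum enclosing circle.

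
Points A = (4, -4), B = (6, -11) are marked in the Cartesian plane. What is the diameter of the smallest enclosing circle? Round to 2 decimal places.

The smallest circle enclosing two points has them as diameter endpoints.
Centre = midpoint = (5, -7.5); r² = |AB|²/4 = 53/4 = 13.25.
Diameter = 2r = 2√(13.25) ≈ 7.28.

7.28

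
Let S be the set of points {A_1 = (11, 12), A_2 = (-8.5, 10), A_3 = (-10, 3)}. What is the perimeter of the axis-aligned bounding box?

Width = max x − min x = 11 − (-10) = 21.
Height = max y − min y = 12 − 3 = 9.
Perimeter = 2(21 + 9) = 60.

60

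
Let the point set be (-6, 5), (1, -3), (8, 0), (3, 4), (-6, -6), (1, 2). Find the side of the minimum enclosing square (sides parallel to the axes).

The bounding box has width 14 and height 11.
An axis-aligned square enclosing the set must have side ≥ max(width, height).
So the minimum side is max(14, 11) = 14.

14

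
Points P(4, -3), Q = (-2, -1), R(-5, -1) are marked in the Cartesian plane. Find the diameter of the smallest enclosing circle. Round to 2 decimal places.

9.22

Side lengths²: PQ² = 40, PR² = 85, QR² = 9.
Since PR² = 85 ≥ 40 + 9 = 49, the angle opposite PR is not acute, so the smallest enclosing circle has PR as diameter.
Centre = midpoint of PR = (-0.5, -2), r² = 85/4 = 21.25.
Diameter = 2r = 2√(21.25) ≈ 9.22.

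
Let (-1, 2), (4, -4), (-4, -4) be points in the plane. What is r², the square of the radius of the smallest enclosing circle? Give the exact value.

Call the three points A, B, C in the order given.
Side lengths²: AB² = 61, AC² = 45, BC² = 64.
Since BC² = 64 < 61 + 45 = 106, the triangle is acute, so the smallest enclosing circle is the circumcircle.
Circumcentre = (0, -2.25), r² = 19.0625.

19.0625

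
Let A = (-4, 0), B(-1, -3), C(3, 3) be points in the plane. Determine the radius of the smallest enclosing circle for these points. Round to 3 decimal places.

Side lengths²: AB² = 18, AC² = 58, BC² = 52.
Since AC² = 58 < 52 + 18 = 70, the triangle is acute, so the smallest enclosing circle is the circumcircle.
Circumcentre = (-0.2, 0.8), r² = 15.08.
r = √(15.08) ≈ 3.883.

3.883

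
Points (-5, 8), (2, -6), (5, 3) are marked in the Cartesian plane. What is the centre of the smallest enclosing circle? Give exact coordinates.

Call the three points A, B, C in the order given.
Side lengths²: AB² = 245, AC² = 125, BC² = 90.
Since AB² = 245 ≥ 125 + 90 = 215, the angle opposite AB is not acute, so the smallest enclosing circle has AB as diameter.
Centre = midpoint of AB = (-1.5, 1), r² = 245/4 = 61.25.
Centre = (-1.5, 1).

(-1.5, 1)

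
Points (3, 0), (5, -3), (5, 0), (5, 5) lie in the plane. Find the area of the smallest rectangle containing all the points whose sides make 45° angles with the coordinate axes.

In coordinates u = x + y, v = x − y the rectangle is axis-aligned; the map (x,y)→(u,v) scales areas by 2.
u-values: 3, 2, 5, 10; range = 10 − 2 = 8.
v-values: 3, 8, 5, 0; range = 8 − 0 = 8.
Area = (8 × 8) / 2 = 32.

32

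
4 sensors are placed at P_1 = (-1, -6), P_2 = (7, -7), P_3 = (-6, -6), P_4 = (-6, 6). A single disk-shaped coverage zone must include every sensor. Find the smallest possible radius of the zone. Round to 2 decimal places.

9.19

The minimum enclosing circle of a finite set is fixed by two of the points (as a diameter) or three (as a circumcircle).
The farthest pair is P_2–P_4 with squared distance 338. The circle on this segment as diameter has centre (0.5, -0.5) and r² = 338/4 = 84.5.
Check P_1: distance² to centre = 32.5 ≤ 84.5, so it lies inside.
All remaining points lie in this disk, and no smaller disk contains both endpoints, so this is the minimum enclosing circle.
r = √(84.5) ≈ 9.19.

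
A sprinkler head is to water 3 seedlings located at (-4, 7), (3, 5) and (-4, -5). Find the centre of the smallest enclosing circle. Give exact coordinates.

Call the three points A, B, C in the order given.
Side lengths²: AB² = 53, AC² = 144, BC² = 149.
Since BC² = 149 < 144 + 53 = 197, the triangle is acute, so the smallest enclosing circle is the circumcircle.
Circumcentre = (-27/14, 1), r² = 7897/196.
Centre = (-27/14, 1).

(-27/14, 1)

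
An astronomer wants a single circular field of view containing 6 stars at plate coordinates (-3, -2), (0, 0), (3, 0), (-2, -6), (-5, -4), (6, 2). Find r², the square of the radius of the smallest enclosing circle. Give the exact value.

The minimum enclosing circle of a finite set is fixed by two of the points (as a diameter) or three (as a circumcircle).
The farthest pair is (-5, -4)–(6, 2) with squared distance 157. The circle on this segment as diameter has centre (0.5, -1) and r² = 157/4 = 39.25.
Check (-3, -2): distance² to centre = 13.25 ≤ 39.25, so it lies inside.
All remaining points lie in this disk, and no smaller disk contains both endpoints, so this is the minimum enclosing circle.

39.25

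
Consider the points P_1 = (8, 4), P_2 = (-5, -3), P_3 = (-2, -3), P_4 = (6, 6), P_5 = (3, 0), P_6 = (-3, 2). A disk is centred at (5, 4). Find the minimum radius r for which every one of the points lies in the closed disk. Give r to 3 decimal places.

12.207

The required radius is the distance from (5, 4) to the farthest point.
Squared distances: 9, 149, 98, 5, 20, 68.
Maximum is 149, attained at P_2.
r = √149 ≈ 12.207.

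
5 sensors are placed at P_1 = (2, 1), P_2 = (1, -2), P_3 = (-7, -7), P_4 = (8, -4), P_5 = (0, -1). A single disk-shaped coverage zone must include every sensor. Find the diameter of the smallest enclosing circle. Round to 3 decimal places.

15.297

A smallest enclosing disk is always determined by at most three of the input points on its boundary.
The farthest pair is P_3–P_4 with squared distance 234. The circle on this segment as diameter has centre (0.5, -5.5) and r² = 234/4 = 58.5.
Check P_1: distance² to centre = 44.5 ≤ 58.5, so it lies inside.
All remaining points lie in this disk, and no smaller disk contains both endpoints, so this is the minimum enclosing circle.
Diameter = 2r = 2√(58.5) ≈ 15.297.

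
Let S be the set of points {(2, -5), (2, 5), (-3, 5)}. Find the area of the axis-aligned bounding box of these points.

50

x ranges over [-3, 2], width 5.
y ranges over [-5, 5], height 10.
Area = 5 × 10 = 50.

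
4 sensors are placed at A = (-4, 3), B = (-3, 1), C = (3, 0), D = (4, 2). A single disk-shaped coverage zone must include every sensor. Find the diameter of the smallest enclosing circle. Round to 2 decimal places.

A smallest enclosing disk is always determined by at most three of the input points on its boundary.
The farthest pair is A–D with squared distance 65. The circle on this segment as diameter has centre (0, 2.5) and r² = 65/4 = 16.25.
Check B: distance² to centre = 11.25 ≤ 16.25, so it lies inside.
All remaining points lie in this disk, and no smaller disk contains both endpoints, so this is the minimum enclosing circle.
Diameter = 2r = 2√(16.25) ≈ 8.06.

8.06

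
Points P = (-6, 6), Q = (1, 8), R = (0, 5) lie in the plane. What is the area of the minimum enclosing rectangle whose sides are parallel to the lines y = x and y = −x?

In coordinates u = x + y, v = x − y the rectangle is axis-aligned; the map (x,y)→(u,v) scales areas by 2.
u-values: 0, 9, 5; range = 9 − 0 = 9.
v-values: -12, -7, -5; range = -5 − (-12) = 7.
Area = (9 × 7) / 2 = 31.5.

31.5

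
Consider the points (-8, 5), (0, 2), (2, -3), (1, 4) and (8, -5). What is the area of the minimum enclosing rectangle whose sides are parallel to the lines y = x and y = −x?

In coordinates u = x + y, v = x − y the rectangle is axis-aligned; the map (x,y)→(u,v) scales areas by 2.
u-values: -3, 2, -1, 5, 3; range = 5 − (-3) = 8.
v-values: -13, -2, 5, -3, 13; range = 13 − (-13) = 26.
Area = (8 × 26) / 2 = 104.

104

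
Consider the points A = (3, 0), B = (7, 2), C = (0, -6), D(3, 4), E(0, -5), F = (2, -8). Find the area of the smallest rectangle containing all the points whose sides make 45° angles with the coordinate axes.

82.5

In coordinates u = x + y, v = x − y the rectangle is axis-aligned; the map (x,y)→(u,v) scales areas by 2.
u-values: 3, 9, -6, 7, -5, -6; range = 9 − (-6) = 15.
v-values: 3, 5, 6, -1, 5, 10; range = 10 − (-1) = 11.
Area = (15 × 11) / 2 = 82.5.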